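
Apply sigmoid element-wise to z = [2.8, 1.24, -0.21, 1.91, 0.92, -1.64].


σ(2.8) = 1/(1+e^-2.8) = 0.9427
σ(1.24) = 1/(1+e^-1.24) = 0.7756
σ(-0.21) = 1/(1+e^0.21) = 0.4477
σ(1.91) = 1/(1+e^-1.91) = 0.871
σ(0.92) = 1/(1+e^-0.92) = 0.715
σ(-1.64) = 1/(1+e^1.64) = 0.1625
result = [0.9427, 0.7756, 0.4477, 0.871, 0.715, 0.1625]

[0.9427, 0.7756, 0.4477, 0.871, 0.715, 0.1625]


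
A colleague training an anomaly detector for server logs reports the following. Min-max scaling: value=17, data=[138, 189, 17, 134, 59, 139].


min=17, max=189
(17-17)/(189-17) = 0/172 = 0.0

0.0


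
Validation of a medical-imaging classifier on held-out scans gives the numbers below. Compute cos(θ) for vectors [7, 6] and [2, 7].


A·B = 7·2 + 6·7 = 56
‖A‖ = √85 = 9.2195, ‖B‖ = √53 = 7.2801
cos = 56/(√85·√53) = 56/√4505 = 0.8343

0.8343


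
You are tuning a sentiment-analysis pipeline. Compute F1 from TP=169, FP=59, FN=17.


Precision = 169/228 = 0.7412
Recall = 169/186 = 0.9086
F1 = 2·P·R/(P+R) = 2·TP/(2·TP+FP+FN) = 338/(338+59+17) = 338/414 = 0.8164

0.8164


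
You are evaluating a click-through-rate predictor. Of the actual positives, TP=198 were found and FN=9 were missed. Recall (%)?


Recall = TP/(TP+FN)
= 198/(198+9)
= 198/207 = 95.65%

95.65%


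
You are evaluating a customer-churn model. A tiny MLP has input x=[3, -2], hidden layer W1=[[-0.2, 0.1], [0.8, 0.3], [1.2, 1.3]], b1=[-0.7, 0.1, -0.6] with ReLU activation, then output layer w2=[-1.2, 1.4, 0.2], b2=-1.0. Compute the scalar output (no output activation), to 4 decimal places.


z1[0] = (-0.2)·(3) + (0.1)·(-2) - 0.7 = -1.5
z1[1] = (0.8)·(3) + (0.3)·(-2) + 0.1 = 1.9
z1[2] = (1.2)·(3) + (1.3)·(-2) - 0.6 = 0.4
h = ReLU(z1) = [0.0, 1.9, 0.4]
output = (-1.2)·(0.0) + (1.4)·(1.9) + (0.2)·(0.4) - 1.0 = 1.74

1.74


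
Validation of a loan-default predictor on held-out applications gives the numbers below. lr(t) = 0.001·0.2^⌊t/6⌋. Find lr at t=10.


n_drops = ⌊10/6⌋ = 1
lr = 0.001·0.2^1 = 0.001·0.2 = 0.0002

0.0002


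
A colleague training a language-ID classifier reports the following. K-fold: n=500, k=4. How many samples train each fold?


Fold size = 500/4 = 125
Training per fold = 500 - 125 = 375

375


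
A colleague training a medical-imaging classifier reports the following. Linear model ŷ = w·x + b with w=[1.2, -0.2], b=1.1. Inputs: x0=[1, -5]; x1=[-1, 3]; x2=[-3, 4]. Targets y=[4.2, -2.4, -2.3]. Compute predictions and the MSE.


ŷ0 = (1.2)·(1) + (-0.2)·(-5) + 1.1 = 3.3
ŷ1 = (1.2)·(-1) + (-0.2)·(3) + 1.1 = -0.7
ŷ2 = (1.2)·(-3) + (-0.2)·(4) + 1.1 = -3.3
errors² = [0.81, 2.89, 1.0]
MSE = 4.7000/3 = 1.5667

1.5667


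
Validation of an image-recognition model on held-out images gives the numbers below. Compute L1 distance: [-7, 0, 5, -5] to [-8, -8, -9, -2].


d = |-7+ 8| + |0+ 8| + |5+ 9| + |-5+ 2|
  = 1 + 8 + 14 + 3
  = 26

26


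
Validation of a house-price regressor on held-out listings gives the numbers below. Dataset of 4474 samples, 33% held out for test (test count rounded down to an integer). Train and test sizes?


Test = ⌊4474·33/100⌋ = 1476
Train = 4474 - 1476 = 2998

Train: 2998, Test: 1476


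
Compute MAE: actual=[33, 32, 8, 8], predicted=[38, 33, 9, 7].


Absolute errors: |33-38|=5, |32-33|=1, |8-9|=1, |8-7|=1
Sum = 8
MAE = 8/4 = 2

2


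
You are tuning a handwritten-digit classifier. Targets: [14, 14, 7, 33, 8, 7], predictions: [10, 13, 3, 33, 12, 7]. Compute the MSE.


Squared errors: (14-10)²=16, (14-13)²=1, (7-3)²=16, (33-33)²=0, (8-12)²=16, (7-7)²=0
Sum = 49
MSE = 49/6 = 49/6

49/6


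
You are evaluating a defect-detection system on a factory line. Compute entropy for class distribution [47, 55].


Probabilities: [47/102, 55/102] ≈ [0.4608, 0.5392]
H = -((47/102)·log₂(47/102) + (55/102)·log₂(55/102))
  = 0.9956 bits

0.9956 bits


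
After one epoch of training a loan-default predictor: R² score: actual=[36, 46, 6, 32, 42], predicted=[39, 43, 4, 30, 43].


ȳ = 32.4
SS_res = Σ(y-ŷ)² = 27
SS_tot = Σ(y-ȳ)² = 987.2
R² = 1 - SS_res/SS_tot = 1 - 0.0274 = 0.9726

0.9726


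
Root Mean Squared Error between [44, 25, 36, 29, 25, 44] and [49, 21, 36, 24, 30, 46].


MSE = 95/6 = 15.8333
RMSE = √(95/6) = 3.9791

3.9791


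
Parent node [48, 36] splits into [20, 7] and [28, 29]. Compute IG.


Parent = [48, 36], H_parent = 0.9852
H_left = 0.8256 (n=27), H_right = 0.9998 (n=57)
H_children = (27/84)·0.8256 + (57/84)·0.9998 = 0.9438
IG = 0.9852 - 0.9438 = 0.0414

0.0414


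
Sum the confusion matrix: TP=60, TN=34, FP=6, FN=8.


Total = TP + TN + FP + FN
= 60 + 34 + 6 + 8
= 108
(Predicted positive: 66, predicted negative: 42)

108


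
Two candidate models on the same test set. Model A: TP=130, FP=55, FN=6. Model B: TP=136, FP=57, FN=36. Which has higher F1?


Model A: P=130/185=0.7027, R=130/136=0.9559, F1=2PR/(P+R)=2TP/(2TP+FP+FN)=260/321=0.81
Model B: P=136/193=0.7047, R=136/172=0.7907, F1=2PR/(P+R)=2TP/(2TP+FP+FN)=272/365=0.7452
0.81 > 0.7452 → Model A

Model A


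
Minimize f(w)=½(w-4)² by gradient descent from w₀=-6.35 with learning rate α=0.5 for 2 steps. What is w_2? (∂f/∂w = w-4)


step 1: grad = -6.35-4 = -10.35; w = -6.35 - 0.5·(-10.35) = -1.175
step 2: grad = -1.175-4 = -5.175; w = -1.175 - 0.5·(-5.175) = 1.4125

1.4125


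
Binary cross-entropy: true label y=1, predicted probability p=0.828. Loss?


BCE = -[y·ln(p) + (1-y)·ln(1-p)]
= -1·ln(0.828) - 0
= -ln(0.828) = 0.1887

0.1887


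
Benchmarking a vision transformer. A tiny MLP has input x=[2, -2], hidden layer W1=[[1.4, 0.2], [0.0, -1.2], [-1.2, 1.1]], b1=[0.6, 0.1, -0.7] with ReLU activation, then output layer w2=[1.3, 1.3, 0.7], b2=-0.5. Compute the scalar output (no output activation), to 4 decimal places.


z1[0] = (1.4)·(2) + (0.2)·(-2) + 0.6 = 3.0
z1[1] = (0.0)·(2) + (-1.2)·(-2) + 0.1 = 2.5
z1[2] = (-1.2)·(2) + (1.1)·(-2) - 0.7 = -5.3
h = ReLU(z1) = [3.0, 2.5, 0.0]
output = (1.3)·(3.0) + (1.3)·(2.5) + (0.7)·(0.0) - 0.5 = 6.65

6.65


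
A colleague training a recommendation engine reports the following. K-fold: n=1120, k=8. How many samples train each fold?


Fold size = 1120/8 = 140
Training per fold = 1120 - 140 = 980

980


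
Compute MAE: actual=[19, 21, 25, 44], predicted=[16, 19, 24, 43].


Absolute errors: |19-16|=3, |21-19|=2, |25-24|=1, |44-43|=1
Sum = 7
MAE = 7/4 = 7/4

7/4


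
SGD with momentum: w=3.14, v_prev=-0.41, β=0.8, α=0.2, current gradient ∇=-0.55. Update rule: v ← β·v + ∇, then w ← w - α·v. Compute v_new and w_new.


v_new = 0.8·-0.41 - 0.55 = -0.328 - 0.55 = -0.878
w_new = 3.14 - 0.2·-0.878 = 3.14 + 0.1756 = 3.3156

v_new=-0.878, w_new=3.3156


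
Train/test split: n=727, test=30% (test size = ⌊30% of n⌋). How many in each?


Test = ⌊727·30/100⌋ = 218
Train = 727 - 218 = 509

Train: 509, Test: 218


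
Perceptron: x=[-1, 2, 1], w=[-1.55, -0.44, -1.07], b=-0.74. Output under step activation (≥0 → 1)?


z = (-1)·(-1.55) + (2)·(-0.44) + (1)·(-1.07) - 0.74
  = -1.14
step(z) = 0 (z<0)

0


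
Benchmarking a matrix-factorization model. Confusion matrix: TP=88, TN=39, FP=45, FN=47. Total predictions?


Total = TP + TN + FP + FN
= 88 + 39 + 45 + 47
= 219
(Predicted positive: 133, predicted negative: 86)

219


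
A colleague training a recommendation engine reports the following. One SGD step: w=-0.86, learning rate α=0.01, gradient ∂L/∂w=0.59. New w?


w_new = w - α·∇
= -0.86 - 0.01·0.59
= -0.86 - 0.0059
= -0.8659

-0.8659


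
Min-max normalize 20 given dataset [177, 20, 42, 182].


min=20, max=182
(20-20)/(182-20) = 0/162 = 0.0

0.0


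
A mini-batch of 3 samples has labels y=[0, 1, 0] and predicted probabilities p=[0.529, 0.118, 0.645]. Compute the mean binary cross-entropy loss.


L[0] = -ln(1-0.529) = -ln(0.471) = 0.7529
L[1] = -ln(0.118) = 2.1371
L[2] = -ln(1-0.645) = -ln(0.355) = 1.0356
mean = (0.7529 + 2.1371 + 1.0356)/3 = 1.3085

1.3085


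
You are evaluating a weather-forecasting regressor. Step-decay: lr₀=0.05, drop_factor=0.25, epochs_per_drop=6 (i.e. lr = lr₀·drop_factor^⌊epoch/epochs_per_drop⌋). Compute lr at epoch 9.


n_drops = ⌊9/6⌋ = 1
lr = 0.05·0.25^1 = 0.05·0.25 = 0.0125

0.0125


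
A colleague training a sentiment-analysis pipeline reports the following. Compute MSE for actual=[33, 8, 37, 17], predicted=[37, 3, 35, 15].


Squared errors: (33-37)²=16, (8-3)²=25, (37-35)²=4, (17-15)²=4
Sum = 49
MSE = 49/4 = 49/4

49/4


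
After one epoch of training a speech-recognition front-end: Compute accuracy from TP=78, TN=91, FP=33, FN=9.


Accuracy = (TP+TN)/(TP+TN+FP+FN)
= (78+91)/(211)
= 169/211 = 80.09%

80.09%


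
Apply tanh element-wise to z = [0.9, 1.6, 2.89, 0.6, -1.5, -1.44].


tanh(0.9) = 0.7163
tanh(1.6) = 0.9217
tanh(2.89) = 0.9938
tanh(0.6) = 0.537
tanh(-1.5) = -0.9051
tanh(-1.44) = -0.8937
result = [0.7163, 0.9217, 0.9938, 0.537, -0.9051, -0.8937]

[0.7163, 0.9217, 0.9938, 0.537, -0.9051, -0.8937]


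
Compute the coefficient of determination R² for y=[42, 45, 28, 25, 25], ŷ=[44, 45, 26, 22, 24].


ȳ = 33
SS_res = Σ(y-ŷ)² = 18
SS_tot = Σ(y-ȳ)² = 378
R² = 1 - SS_res/SS_tot = 1 - 0.0476 = 0.9524

0.9524


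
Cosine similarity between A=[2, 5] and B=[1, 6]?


A·B = 2·1 + 5·6 = 32
‖A‖ = √29 = 5.3852, ‖B‖ = √37 = 6.0828
cos = 32/(√29·√37) = 32/√1073 = 0.9769

0.9769


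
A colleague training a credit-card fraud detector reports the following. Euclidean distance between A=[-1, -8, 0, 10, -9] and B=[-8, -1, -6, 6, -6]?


d = √((-1+ 8)² + (-8+ 1)² + (0+ 6)² + (10-6)² + (-9+ 6)²)
  = √(49 + 49 + 36 + 16 + 9)
  = √159 = 12.6095

12.6095


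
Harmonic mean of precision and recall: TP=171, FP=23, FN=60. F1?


Precision = 171/194 = 0.8814
Recall = 171/231 = 0.7403
F1 = 2·P·R/(P+R) = 2·TP/(2·TP+FP+FN) = 342/(342+23+60) = 342/425 = 0.8047

0.8047


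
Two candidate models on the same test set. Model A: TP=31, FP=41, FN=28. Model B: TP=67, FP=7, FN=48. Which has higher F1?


Model A: P=31/72=0.4306, R=31/59=0.5254, F1=2PR/(P+R)=2TP/(2TP+FP+FN)=62/131=0.4733
Model B: P=67/74=0.9054, R=67/115=0.5826, F1=2PR/(P+R)=2TP/(2TP+FP+FN)=134/189=0.709
0.4733 < 0.709 → Model B

Model B


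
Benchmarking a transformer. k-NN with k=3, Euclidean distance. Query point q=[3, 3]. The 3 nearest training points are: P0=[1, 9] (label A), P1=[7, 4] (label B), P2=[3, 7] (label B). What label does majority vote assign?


d(q,P0) = 6.3246  (label A)
d(q,P1) = 4.1231  (label B)
d(q,P2) = 4.0  (label B)
Votes: A=1, B=2
Majority → B

B


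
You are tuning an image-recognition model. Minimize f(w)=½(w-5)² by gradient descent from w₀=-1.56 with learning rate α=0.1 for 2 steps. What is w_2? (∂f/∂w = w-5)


step 1: grad = -1.56-5 = -6.56; w = -1.56 - 0.1·(-6.56) = -0.904
step 2: grad = -0.904-5 = -5.904; w = -0.904 - 0.1·(-5.904) = -0.3136

-0.3136


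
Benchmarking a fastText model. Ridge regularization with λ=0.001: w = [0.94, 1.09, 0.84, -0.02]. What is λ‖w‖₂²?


‖w‖₂² = (0.94)² + (1.09)² + (0.84)² + (-0.02)²
     = 0.8836 + 1.1881 + 0.7056 + 0.0004
     = 2.7777
λ·‖w‖₂² = 0.001·2.7777 = 0.002778

0.002778


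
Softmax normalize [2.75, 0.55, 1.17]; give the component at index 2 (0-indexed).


Exponentials: e^2.75=15.6426, e^0.55=1.7333, e^1.17=3.222
Sum = 20.5979
Softmax = [0.7594, 0.0841, 0.1564]
p[2] = 3.222/20.5979 = 0.1564

0.1564


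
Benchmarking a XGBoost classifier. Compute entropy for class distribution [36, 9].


Probabilities: [36/45, 9/45] ≈ [0.8, 0.2]
H = -((36/45)·log₂(36/45) + (9/45)·log₂(9/45))
  = 0.7219 bits

0.7219 bits


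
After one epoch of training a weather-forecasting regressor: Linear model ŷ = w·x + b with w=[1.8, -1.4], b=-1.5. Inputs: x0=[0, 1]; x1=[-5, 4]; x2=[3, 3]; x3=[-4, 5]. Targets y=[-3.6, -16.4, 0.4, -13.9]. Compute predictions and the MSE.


ŷ0 = (1.8)·(0) + (-1.4)·(1) - 1.5 = -2.9
ŷ1 = (1.8)·(-5) + (-1.4)·(4) - 1.5 = -16.1
ŷ2 = (1.8)·(3) + (-1.4)·(3) - 1.5 = -0.3
ŷ3 = (1.8)·(-4) + (-1.4)·(5) - 1.5 = -15.7
errors² = [0.49, 0.09, 0.49, 3.24]
MSE = 4.3100/4 = 1.0775

1.0775


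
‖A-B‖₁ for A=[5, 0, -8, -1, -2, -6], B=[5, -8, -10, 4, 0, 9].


d = |5-5| + |0+ 8| + |-8+ 10| + |-1-4| + |-2-0| + |-6-9|
  = 0 + 8 + 2 + 5 + 2 + 15
  = 32

32


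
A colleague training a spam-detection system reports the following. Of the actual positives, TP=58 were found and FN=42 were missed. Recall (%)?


Recall = TP/(TP+FN)
= 58/(58+42)
= 58/100 = 58.0%

58.0%


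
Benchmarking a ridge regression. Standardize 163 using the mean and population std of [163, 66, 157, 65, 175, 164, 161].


μ = 135.8571, σ = 44.7866
z = (163 - 135.8571)/44.7866 = 0.606

0.606


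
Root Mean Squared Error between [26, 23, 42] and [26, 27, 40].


MSE = 20/3 = 6.6667
RMSE = √(20/3) = 2.582

2.582


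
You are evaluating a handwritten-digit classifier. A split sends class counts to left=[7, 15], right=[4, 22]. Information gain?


Parent = [11, 37], H_parent = 0.7766
H_left = 0.9024 (n=22), H_right = 0.6194 (n=26)
H_children = (22/48)·0.9024 + (26/48)·0.6194 = 0.7491
IG = 0.7766 - 0.7491 = 0.0275

0.0275


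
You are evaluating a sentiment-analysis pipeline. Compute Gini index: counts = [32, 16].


Probabilities: [32/48, 16/48] ≈ [0.6667, 0.3333]
Σpᵢ² = (1024 + 256)/48² = 1280/2304
Gini = 1 - Σpᵢ² = 1 - 1280/2304 = 0.4444

0.4444


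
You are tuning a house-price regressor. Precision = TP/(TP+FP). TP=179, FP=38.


Precision = TP/(TP+FP)
= 179/(179+38)
= 179/217 = 82.49%

82.49%


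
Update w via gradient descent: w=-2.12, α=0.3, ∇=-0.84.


w_new = w - α·∇
= -2.12 - 0.3·-0.84
= -2.12 + 0.252
= -1.868

-1.868


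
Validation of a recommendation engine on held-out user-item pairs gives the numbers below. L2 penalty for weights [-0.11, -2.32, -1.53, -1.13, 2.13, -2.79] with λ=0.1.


‖w‖₂² = (-0.11)² + (-2.32)² + (-1.53)² + (-1.13)² + (2.13)² + (-2.79)²
     = 0.0121 + 5.3824 + 2.3409 + 1.2769 + 4.5369 + 7.7841
     = 21.3333
λ·‖w‖₂² = 0.1·21.3333 = 2.13333

2.13333


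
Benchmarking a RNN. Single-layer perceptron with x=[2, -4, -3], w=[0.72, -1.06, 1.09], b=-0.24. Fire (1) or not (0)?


z = (2)·(0.72) + (-4)·(-1.06) + (-3)·(1.09) - 0.24
  = 2.17
step(z) = 1 (z≥0)

1


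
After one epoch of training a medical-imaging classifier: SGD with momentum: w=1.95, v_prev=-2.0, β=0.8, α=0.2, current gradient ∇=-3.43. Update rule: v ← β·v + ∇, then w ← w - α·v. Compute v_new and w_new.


v_new = 0.8·-2.0 - 3.43 = -1.6 - 3.43 = -5.03
w_new = 1.95 - 0.2·-5.03 = 1.95 + 1.006 = 2.956

v_new=-5.03, w_new=2.956


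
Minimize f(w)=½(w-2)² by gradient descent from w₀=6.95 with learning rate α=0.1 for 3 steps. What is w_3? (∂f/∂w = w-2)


step 1: grad = 6.95-2 = 4.95; w = 6.95 - 0.1·(4.95) = 6.455
step 2: grad = 6.455-2 = 4.455; w = 6.455 - 0.1·(4.455) = 6.0095
step 3: grad = 6.0095-2 = 4.0095; w = 6.0095 - 0.1·(4.0095) = 5.60855

5.60855


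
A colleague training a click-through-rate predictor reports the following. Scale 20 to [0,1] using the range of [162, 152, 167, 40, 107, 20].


min=20, max=167
(20-20)/(167-20) = 0/147 = 0.0

0.0


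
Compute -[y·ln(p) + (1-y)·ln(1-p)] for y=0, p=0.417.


BCE = -[y·ln(p) + (1-y)·ln(1-p)]
= -0 - 1·ln(1-0.417)
= -ln(0.583) = 0.5396

0.5396


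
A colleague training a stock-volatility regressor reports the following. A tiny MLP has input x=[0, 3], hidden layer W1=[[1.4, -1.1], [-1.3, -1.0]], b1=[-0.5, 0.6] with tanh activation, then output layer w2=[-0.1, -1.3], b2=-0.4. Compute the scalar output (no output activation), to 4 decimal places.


z1[0] = (1.4)·(0) + (-1.1)·(3) - 0.5 = -3.8
z1[1] = (-1.3)·(0) + (-1.0)·(3) + 0.6 = -2.4
h = tanh(z1) = [-0.999, -0.9837]
output = (-0.1)·(-0.999) + (-1.3)·(-0.9837) - 0.4 = 0.9787

0.9787


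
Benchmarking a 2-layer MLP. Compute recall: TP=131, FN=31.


Recall = TP/(TP+FN)
= 131/(131+31)
= 131/162 = 80.86%

80.86%


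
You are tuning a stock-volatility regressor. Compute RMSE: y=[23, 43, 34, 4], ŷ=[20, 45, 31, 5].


MSE = 23/4 = 5.75
RMSE = √(23/4) = 2.3979

2.3979


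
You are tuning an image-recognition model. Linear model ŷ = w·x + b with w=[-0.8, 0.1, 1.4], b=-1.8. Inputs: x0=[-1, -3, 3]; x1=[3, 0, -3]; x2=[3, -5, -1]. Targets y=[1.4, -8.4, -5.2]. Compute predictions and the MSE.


ŷ0 = (-0.8)·(-1) + (0.1)·(-3) + (1.4)·(3) - 1.8 = 2.9
ŷ1 = (-0.8)·(3) + (0.1)·(0) + (1.4)·(-3) - 1.8 = -8.4
ŷ2 = (-0.8)·(3) + (0.1)·(-5) + (1.4)·(-1) - 1.8 = -6.1
errors² = [2.25, 0.0, 0.81]
MSE = 3.0600/3 = 1.02

1.02


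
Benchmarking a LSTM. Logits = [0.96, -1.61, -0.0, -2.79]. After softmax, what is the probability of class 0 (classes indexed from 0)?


Exponentials: e^0.96=2.6117, e^-1.61=0.1999, e^-0.0=1, e^-2.79=0.0614
Sum = 3.873
Softmax = [0.6743, 0.0516, 0.2582, 0.0159]
p[0] = 2.6117/3.873 = 0.6743

0.6743


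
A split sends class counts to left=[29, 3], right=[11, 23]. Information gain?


Parent = [40, 26], H_parent = 0.9673
H_left = 0.4489 (n=32), H_right = 0.9082 (n=34)
H_children = (32/66)·0.4489 + (34/66)·0.9082 = 0.6855
IG = 0.9673 - 0.6855 = 0.2818

0.2818


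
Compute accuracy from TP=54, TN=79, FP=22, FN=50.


Accuracy = (TP+TN)/(TP+TN+FP+FN)
= (54+79)/(205)
= 133/205 = 64.88%

64.88%


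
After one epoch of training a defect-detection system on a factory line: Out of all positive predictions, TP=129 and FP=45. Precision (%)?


Precision = TP/(TP+FP)
= 129/(129+45)
= 129/174 = 74.14%

74.14%


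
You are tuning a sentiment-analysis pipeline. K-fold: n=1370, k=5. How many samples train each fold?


Fold size = 1370/5 = 274
Training per fold = 1370 - 274 = 1096

1096


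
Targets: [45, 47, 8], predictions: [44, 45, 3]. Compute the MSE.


Squared errors: (45-44)²=1, (47-45)²=4, (8-3)²=25
Sum = 30
MSE = 30/3 = 10

10


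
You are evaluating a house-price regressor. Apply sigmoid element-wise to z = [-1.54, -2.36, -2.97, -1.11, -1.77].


σ(-1.54) = 1/(1+e^1.54) = 0.1765
σ(-2.36) = 1/(1+e^2.36) = 0.0863
σ(-2.97) = 1/(1+e^2.97) = 0.0488
σ(-1.11) = 1/(1+e^1.11) = 0.2479
σ(-1.77) = 1/(1+e^1.77) = 0.1455
result = [0.1765, 0.0863, 0.0488, 0.2479, 0.1455]

[0.1765, 0.0863, 0.0488, 0.2479, 0.1455]


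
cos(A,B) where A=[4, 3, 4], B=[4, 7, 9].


A·B = 4·4 + 3·7 + 4·9 = 73
‖A‖ = √41 = 6.4031, ‖B‖ = √146 = 12.083
cos = 73/(√41·√146) = 73/√5986 = 0.9435

0.9435


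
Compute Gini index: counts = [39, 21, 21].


Probabilities: [39/81, 21/81, 21/81] ≈ [0.4815, 0.2593, 0.2593]
Σpᵢ² = (1521 + 441 + 441)/81² = 2403/6561
Gini = 1 - Σpᵢ² = 1 - 2403/6561 = 0.6337

0.6337


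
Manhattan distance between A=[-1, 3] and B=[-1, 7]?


d = |-1+ 1| + |3-7|
  = 0 + 4
  = 4

4


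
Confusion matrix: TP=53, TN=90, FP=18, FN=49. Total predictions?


Total = TP + TN + FP + FN
= 53 + 90 + 18 + 49
= 210
(Predicted positive: 71, predicted negative: 139)

210


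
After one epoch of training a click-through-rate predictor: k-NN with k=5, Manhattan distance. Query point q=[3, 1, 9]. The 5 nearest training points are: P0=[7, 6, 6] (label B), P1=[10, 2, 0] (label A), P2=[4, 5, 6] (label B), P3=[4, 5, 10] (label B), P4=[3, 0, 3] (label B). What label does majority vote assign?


d(q,P0) = 12  (label B)
d(q,P1) = 17  (label A)
d(q,P2) = 8  (label B)
d(q,P3) = 6  (label B)
d(q,P4) = 7  (label B)
Votes: A=1, B=4
Majority → B

B


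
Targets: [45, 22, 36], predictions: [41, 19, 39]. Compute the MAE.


Absolute errors: |45-41|=4, |22-19|=3, |36-39|=3
Sum = 10
MAE = 10/3 = 10/3

10/3


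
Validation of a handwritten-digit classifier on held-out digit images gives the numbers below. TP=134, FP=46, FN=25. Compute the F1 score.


Precision = 134/180 = 0.7444
Recall = 134/159 = 0.8428
F1 = 2·P·R/(P+R) = 2·TP/(2·TP+FP+FN) = 268/(268+46+25) = 268/339 = 0.7906

0.7906


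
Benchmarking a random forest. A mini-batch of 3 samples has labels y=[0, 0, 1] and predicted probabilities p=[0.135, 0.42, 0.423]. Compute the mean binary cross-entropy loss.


L[0] = -ln(1-0.135) = -ln(0.865) = 0.145
L[1] = -ln(1-0.42) = -ln(0.58) = 0.5447
L[2] = -ln(0.423) = 0.8604
mean = (0.145 + 0.5447 + 0.8604)/3 = 0.5167

0.5167


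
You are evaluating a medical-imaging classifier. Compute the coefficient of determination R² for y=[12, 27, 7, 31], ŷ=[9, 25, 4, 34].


ȳ = 19.25
SS_res = Σ(y-ŷ)² = 31
SS_tot = Σ(y-ȳ)² = 400.75
R² = 1 - SS_res/SS_tot = 1 - 0.0774 = 0.9226

0.9226


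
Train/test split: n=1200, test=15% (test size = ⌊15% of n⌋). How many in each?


Test = ⌊1200·15/100⌋ = 180
Train = 1200 - 180 = 1020

Train: 1020, Test: 180


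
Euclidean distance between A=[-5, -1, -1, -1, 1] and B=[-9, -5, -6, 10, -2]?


d = √((-5+ 9)² + (-1+ 5)² + (-1+ 6)² + (-1-10)² + (1+ 2)²)
  = √(16 + 16 + 25 + 121 + 9)
  = √187 = 13.6748

13.6748


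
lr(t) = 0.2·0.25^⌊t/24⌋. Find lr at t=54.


n_drops = ⌊54/24⌋ = 2
lr = 0.2·0.25^2 = 0.2·0.0625 = 0.0125

0.0125


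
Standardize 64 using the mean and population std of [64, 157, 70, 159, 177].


μ = 125.4, σ = 48.227
z = (64 - 125.4)/48.227 = -1.2731

-1.2731


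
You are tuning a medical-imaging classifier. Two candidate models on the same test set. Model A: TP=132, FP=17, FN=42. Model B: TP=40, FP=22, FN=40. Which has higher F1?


Model A: P=132/149=0.8859, R=132/174=0.7586, F1=2PR/(P+R)=2TP/(2TP+FP+FN)=264/323=0.8173
Model B: P=40/62=0.6452, R=40/80=0.5, F1=2PR/(P+R)=2TP/(2TP+FP+FN)=80/142=0.5634
0.8173 > 0.5634 → Model A

Model A


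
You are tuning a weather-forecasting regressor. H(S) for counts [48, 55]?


Probabilities: [48/103, 55/103] ≈ [0.466, 0.534]
H = -((48/103)·log₂(48/103) + (55/103)·log₂(55/103))
  = 0.9967 bits

0.9967 bits


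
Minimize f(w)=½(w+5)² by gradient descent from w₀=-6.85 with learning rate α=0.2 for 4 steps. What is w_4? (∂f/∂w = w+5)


step 1: grad = -6.85+5 = -1.85; w = -6.85 - 0.2·(-1.85) = -6.48
step 2: grad = -6.48+5 = -1.48; w = -6.48 - 0.2·(-1.48) = -6.184
step 3: grad = -6.184+5 = -1.184; w = -6.184 - 0.2·(-1.184) = -5.9472
step 4: grad = -5.9472+5 = -0.9472; w = -5.9472 - 0.2·(-0.9472) = -5.75776

-5.75776


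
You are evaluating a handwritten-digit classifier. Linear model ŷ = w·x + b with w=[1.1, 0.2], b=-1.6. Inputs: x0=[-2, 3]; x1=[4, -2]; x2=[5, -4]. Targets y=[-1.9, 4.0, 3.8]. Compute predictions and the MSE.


ŷ0 = (1.1)·(-2) + (0.2)·(3) - 1.6 = -3.2
ŷ1 = (1.1)·(4) + (0.2)·(-2) - 1.6 = 2.4
ŷ2 = (1.1)·(5) + (0.2)·(-4) - 1.6 = 3.1
errors² = [1.69, 2.56, 0.49]
MSE = 4.7400/3 = 1.58

1.58


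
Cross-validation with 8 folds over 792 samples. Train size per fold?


Fold size = 792/8 = 99
Training per fold = 792 - 99 = 693

693


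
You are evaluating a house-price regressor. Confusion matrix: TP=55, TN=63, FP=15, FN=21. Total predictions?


Total = TP + TN + FP + FN
= 55 + 63 + 15 + 21
= 154
(Predicted positive: 70, predicted negative: 84)

154


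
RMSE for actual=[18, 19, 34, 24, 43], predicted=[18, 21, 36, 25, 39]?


MSE = 25/5 = 5
RMSE = √(25/5) = 2.2361

2.2361


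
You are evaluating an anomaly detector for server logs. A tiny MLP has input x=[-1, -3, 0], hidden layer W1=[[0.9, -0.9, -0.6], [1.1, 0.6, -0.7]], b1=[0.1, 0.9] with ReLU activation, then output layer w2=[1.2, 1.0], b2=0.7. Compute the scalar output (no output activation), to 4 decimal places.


z1[0] = (0.9)·(-1) + (-0.9)·(-3) + (-0.6)·(0) + 0.1 = 1.9
z1[1] = (1.1)·(-1) + (0.6)·(-3) + (-0.7)·(0) + 0.9 = -2.0
h = ReLU(z1) = [1.9, 0.0]
output = (1.2)·(1.9) + (1.0)·(0.0) + 0.7 = 2.98

2.98


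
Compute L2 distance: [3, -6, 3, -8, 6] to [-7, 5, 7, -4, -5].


d = √((3+ 7)² + (-6-5)² + (3-7)² + (-8+ 4)² + (6+ 5)²)
  = √(100 + 121 + 16 + 16 + 121)
  = √374 = 19.3391

19.3391


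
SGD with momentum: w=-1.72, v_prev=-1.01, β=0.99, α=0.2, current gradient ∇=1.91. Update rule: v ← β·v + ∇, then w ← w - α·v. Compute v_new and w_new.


v_new = 0.99·-1.01 + 1.91 = -0.9999 + 1.91 = 0.9101
w_new = -1.72 - 0.2·0.9101 = -1.72 - 0.18202 = -1.90202

v_new=0.9101, w_new=-1.90202


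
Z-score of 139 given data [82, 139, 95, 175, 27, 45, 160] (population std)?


μ = 103.2857, σ = 52.6083
z = (139 - 103.2857)/52.6083 = 0.6789

0.6789


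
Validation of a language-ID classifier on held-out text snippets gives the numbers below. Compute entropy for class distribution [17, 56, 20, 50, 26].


Probabilities: [17/169, 56/169, 20/169, 50/169, 26/169] ≈ [0.1006, 0.3314, 0.1183, 0.2959, 0.1538]
H = -((17/169)·log₂(17/169) + (56/169)·log₂(56/169) + (20/169)·log₂(20/169) + (50/169)·log₂(50/169) + (26/169)·log₂(26/169))
  = 2.161 bits

2.161 bits


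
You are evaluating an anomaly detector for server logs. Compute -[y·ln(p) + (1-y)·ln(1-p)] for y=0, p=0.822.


BCE = -[y·ln(p) + (1-y)·ln(1-p)]
= -0 - 1·ln(1-0.822)
= -ln(0.178) = 1.726

1.726


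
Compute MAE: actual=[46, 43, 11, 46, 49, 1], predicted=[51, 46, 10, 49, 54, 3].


Absolute errors: |46-51|=5, |43-46|=3, |11-10|=1, |46-49|=3, |49-54|=5, |1-3|=2
Sum = 19
MAE = 19/6 = 19/6

19/6


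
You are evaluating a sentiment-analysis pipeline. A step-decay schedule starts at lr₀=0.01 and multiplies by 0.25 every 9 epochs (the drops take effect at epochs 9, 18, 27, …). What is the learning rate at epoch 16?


n_drops = ⌊16/9⌋ = 1
lr = 0.01·0.25^1 = 0.01·0.25 = 0.0025

0.0025


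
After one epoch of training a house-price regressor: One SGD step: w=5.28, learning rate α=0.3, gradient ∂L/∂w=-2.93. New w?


w_new = w - α·∇
= 5.28 - 0.3·-2.93
= 5.28 + 0.879
= 6.159

6.159


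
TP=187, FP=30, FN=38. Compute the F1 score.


Precision = 187/217 = 0.8618
Recall = 187/225 = 0.8311
F1 = 2·P·R/(P+R) = 2·TP/(2·TP+FP+FN) = 374/(374+30+38) = 374/442 = 0.8462

0.8462


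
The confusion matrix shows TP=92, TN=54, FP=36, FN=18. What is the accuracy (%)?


Accuracy = (TP+TN)/(TP+TN+FP+FN)
= (92+54)/(200)
= 146/200 = 73.0%

73.0%


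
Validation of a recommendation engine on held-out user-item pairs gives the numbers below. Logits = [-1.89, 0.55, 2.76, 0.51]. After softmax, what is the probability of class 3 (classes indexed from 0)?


Exponentials: e^-1.89=0.1511, e^0.55=1.7333, e^2.76=15.7998, e^0.51=1.6653
Sum = 19.3495
Softmax = [0.0078, 0.0896, 0.8166, 0.0861]
p[3] = 1.6653/19.3495 = 0.0861

0.0861


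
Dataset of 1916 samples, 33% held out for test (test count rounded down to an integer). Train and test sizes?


Test = ⌊1916·33/100⌋ = 632
Train = 1916 - 632 = 1284

Train: 1284, Test: 632


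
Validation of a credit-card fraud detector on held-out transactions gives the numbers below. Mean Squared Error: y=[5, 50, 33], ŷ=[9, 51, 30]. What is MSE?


Squared errors: (5-9)²=16, (50-51)²=1, (33-30)²=9
Sum = 26
MSE = 26/3 = 26/3

26/3


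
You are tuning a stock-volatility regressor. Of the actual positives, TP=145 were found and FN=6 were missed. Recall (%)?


Recall = TP/(TP+FN)
= 145/(145+6)
= 145/151 = 96.03%

96.03%


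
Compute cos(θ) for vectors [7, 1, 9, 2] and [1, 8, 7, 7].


A·B = 7·1 + 1·8 + 9·7 + 2·7 = 92
‖A‖ = √135 = 11.619, ‖B‖ = √163 = 12.7671
cos = 92/(√135·√163) = 92/√22005 = 0.6202

0.6202


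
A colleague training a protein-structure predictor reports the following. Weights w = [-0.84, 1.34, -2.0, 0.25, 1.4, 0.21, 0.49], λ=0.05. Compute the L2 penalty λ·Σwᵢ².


‖w‖₂² = (-0.84)² + (1.34)² + (-2.0)² + (0.25)² + (1.4)² + (0.21)² + (0.49)²
     = 0.7056 + 1.7956 + 4 + 0.0625 + 1.96 + 0.0441 + 0.2401
     = 8.8079
λ·‖w‖₂² = 0.05·8.8079 = 0.440395

0.440395


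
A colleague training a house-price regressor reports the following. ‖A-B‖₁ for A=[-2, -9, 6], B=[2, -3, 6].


d = |-2-2| + |-9+ 3| + |6-6|
  = 4 + 6 + 0
  = 10

10


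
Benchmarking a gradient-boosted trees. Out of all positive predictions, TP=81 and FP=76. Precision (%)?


Precision = TP/(TP+FP)
= 81/(81+76)
= 81/157 = 51.59%

51.59%


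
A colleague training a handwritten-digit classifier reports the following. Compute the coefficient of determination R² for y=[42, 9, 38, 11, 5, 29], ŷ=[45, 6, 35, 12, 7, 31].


ȳ = 22.3333
SS_res = Σ(y-ŷ)² = 36
SS_tot = Σ(y-ȳ)² = 1283.33
R² = 1 - SS_res/SS_tot = 1 - 0.0281 = 0.9719

0.9719


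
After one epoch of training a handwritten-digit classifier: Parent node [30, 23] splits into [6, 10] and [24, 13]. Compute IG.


Parent = [30, 23], H_parent = 0.9874
H_left = 0.9544 (n=16), H_right = 0.9353 (n=37)
H_children = (16/53)·0.9544 + (37/53)·0.9353 = 0.9411
IG = 0.9874 - 0.9411 = 0.0463

0.0463


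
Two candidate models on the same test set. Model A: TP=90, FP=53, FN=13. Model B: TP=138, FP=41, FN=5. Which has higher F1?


Model A: P=90/143=0.6294, R=90/103=0.8738, F1=2PR/(P+R)=2TP/(2TP+FP+FN)=180/246=0.7317
Model B: P=138/179=0.7709, R=138/143=0.965, F1=2PR/(P+R)=2TP/(2TP+FP+FN)=276/322=0.8571
0.7317 < 0.8571 → Model B

Model B


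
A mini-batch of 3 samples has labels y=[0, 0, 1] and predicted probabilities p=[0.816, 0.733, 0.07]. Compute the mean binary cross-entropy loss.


L[0] = -ln(1-0.816) = -ln(0.184) = 1.6928
L[1] = -ln(1-0.733) = -ln(0.267) = 1.3205
L[2] = -ln(0.07) = 2.6593
mean = (1.6928 + 1.3205 + 2.6593)/3 = 1.8909

1.8909


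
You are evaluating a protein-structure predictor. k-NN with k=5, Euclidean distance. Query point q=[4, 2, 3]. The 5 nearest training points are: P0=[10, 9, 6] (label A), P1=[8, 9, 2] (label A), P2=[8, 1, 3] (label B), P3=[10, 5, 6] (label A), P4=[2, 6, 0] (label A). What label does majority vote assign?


d(q,P0) = 9.6954  (label A)
d(q,P1) = 8.124  (label A)
d(q,P2) = 4.1231  (label B)
d(q,P3) = 7.3485  (label A)
d(q,P4) = 5.3852  (label A)
Votes: A=4, B=1
Majority → A

A


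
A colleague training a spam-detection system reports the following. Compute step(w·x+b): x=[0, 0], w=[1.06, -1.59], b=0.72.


z = (0)·(1.06) + (0)·(-1.59) + 0.72
  = 0.72
step(z) = 1 (z≥0)

1


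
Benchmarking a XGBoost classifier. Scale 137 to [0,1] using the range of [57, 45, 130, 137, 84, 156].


min=45, max=156
(137-45)/(156-45) = 92/111 = 0.8288

0.8288


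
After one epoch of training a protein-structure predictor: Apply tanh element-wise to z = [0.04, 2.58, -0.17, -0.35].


tanh(0.04) = 0.04
tanh(2.58) = 0.9886
tanh(-0.17) = -0.1684
tanh(-0.35) = -0.3364
result = [0.04, 0.9886, -0.1684, -0.3364]

[0.04, 0.9886, -0.1684, -0.3364]


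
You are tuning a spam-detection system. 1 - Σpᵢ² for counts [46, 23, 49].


Probabilities: [46/118, 23/118, 49/118] ≈ [0.3898, 0.1949, 0.4153]
Σpᵢ² = (2116 + 529 + 2401)/118² = 5046/13924
Gini = 1 - Σpᵢ² = 1 - 5046/13924 = 0.6376

0.6376


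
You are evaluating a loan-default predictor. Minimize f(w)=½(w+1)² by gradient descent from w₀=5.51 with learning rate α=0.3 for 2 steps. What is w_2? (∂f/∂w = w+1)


step 1: grad = 5.51+1 = 6.51; w = 5.51 - 0.3·(6.51) = 3.557
step 2: grad = 3.557+1 = 4.557; w = 3.557 - 0.3·(4.557) = 2.1899

2.1899


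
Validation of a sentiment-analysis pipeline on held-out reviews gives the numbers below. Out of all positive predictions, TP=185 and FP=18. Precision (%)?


Precision = TP/(TP+FP)
= 185/(185+18)
= 185/203 = 91.13%

91.13%


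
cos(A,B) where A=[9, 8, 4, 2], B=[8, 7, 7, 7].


A·B = 9·8 + 8·7 + 4·7 + 2·7 = 170
‖A‖ = √165 = 12.8452, ‖B‖ = √211 = 14.5258
cos = 170/(√165·√211) = 170/√34815 = 0.9111

0.9111


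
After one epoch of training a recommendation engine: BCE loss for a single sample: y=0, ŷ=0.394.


BCE = -[y·ln(p) + (1-y)·ln(1-p)]
= -0 - 1·ln(1-0.394)
= -ln(0.606) = 0.5009

0.5009


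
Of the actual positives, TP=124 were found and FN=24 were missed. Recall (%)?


Recall = TP/(TP+FN)
= 124/(124+24)
= 124/148 = 83.78%

83.78%


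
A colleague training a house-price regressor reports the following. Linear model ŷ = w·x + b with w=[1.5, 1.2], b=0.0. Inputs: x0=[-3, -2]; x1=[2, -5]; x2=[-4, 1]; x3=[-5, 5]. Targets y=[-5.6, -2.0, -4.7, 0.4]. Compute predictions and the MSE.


ŷ0 = (1.5)·(-3) + (1.2)·(-2) + 0.0 = -6.9
ŷ1 = (1.5)·(2) + (1.2)·(-5) + 0.0 = -3.0
ŷ2 = (1.5)·(-4) + (1.2)·(1) + 0.0 = -4.8
ŷ3 = (1.5)·(-5) + (1.2)·(5) + 0.0 = -1.5
errors² = [1.69, 1.0, 0.01, 3.61]
MSE = 6.3100/4 = 1.5775

1.5775


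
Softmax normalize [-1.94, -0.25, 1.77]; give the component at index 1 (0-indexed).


Exponentials: e^-1.94=0.1437, e^-0.25=0.7788, e^1.77=5.8709
Sum = 6.7934
Softmax = [0.0212, 0.1146, 0.8642]
p[1] = 0.7788/6.7934 = 0.1146

0.1146


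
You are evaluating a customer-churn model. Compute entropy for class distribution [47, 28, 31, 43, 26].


Probabilities: [47/175, 28/175, 31/175, 43/175, 26/175] ≈ [0.2686, 0.16, 0.1771, 0.2457, 0.1486]
H = -((47/175)·log₂(47/175) + (28/175)·log₂(28/175) + (31/175)·log₂(31/175) + (43/175)·log₂(43/175) + (26/175)·log₂(26/175))
  = 2.281 bits

2.281 bits


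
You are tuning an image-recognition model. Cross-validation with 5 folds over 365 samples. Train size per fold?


Fold size = 365/5 = 73
Training per fold = 365 - 73 = 292

292


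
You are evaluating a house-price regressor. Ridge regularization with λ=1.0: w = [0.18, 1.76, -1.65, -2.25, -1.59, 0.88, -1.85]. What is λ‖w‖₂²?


‖w‖₂² = (0.18)² + (1.76)² + (-1.65)² + (-2.25)² + (-1.59)² + (0.88)² + (-1.85)²
     = 0.0324 + 3.0976 + 2.7225 + 5.0625 + 2.5281 + 0.7744 + 3.4225
     = 17.64
λ·‖w‖₂² = 1.0·17.64 = 17.64

17.64


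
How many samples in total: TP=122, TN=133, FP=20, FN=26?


Total = TP + TN + FP + FN
= 122 + 133 + 20 + 26
= 301
(Predicted positive: 142, predicted negative: 159)

301


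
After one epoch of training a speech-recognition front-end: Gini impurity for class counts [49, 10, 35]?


Probabilities: [49/94, 10/94, 35/94] ≈ [0.5213, 0.1064, 0.3723]
Σpᵢ² = (2401 + 100 + 1225)/94² = 3726/8836
Gini = 1 - Σpᵢ² = 1 - 3726/8836 = 0.5783

0.5783


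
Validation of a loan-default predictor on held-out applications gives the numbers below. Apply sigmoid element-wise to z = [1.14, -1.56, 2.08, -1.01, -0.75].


σ(1.14) = 1/(1+e^-1.14) = 0.7577
σ(-1.56) = 1/(1+e^1.56) = 0.1736
σ(2.08) = 1/(1+e^-2.08) = 0.8889
σ(-1.01) = 1/(1+e^1.01) = 0.267
σ(-0.75) = 1/(1+e^0.75) = 0.3208
result = [0.7577, 0.1736, 0.8889, 0.267, 0.3208]

[0.7577, 0.1736, 0.8889, 0.267, 0.3208]


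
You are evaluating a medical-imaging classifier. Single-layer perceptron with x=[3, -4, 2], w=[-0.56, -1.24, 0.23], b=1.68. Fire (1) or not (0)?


z = (3)·(-0.56) + (-4)·(-1.24) + (2)·(0.23) + 1.68
  = 5.42
step(z) = 1 (z≥0)

1


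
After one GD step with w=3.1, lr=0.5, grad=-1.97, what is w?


w_new = w - α·∇
= 3.1 - 0.5·-1.97
= 3.1 + 0.985
= 4.085

4.085


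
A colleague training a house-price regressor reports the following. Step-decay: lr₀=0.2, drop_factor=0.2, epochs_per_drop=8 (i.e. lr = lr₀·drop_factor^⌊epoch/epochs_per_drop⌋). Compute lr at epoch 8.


n_drops = ⌊8/8⌋ = 1
lr = 0.2·0.2^1 = 0.2·0.2 = 0.04

0.04


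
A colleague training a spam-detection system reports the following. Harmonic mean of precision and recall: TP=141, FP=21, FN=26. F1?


Precision = 141/162 = 0.8704
Recall = 141/167 = 0.8443
F1 = 2·P·R/(P+R) = 2·TP/(2·TP+FP+FN) = 282/(282+21+26) = 282/329 = 0.8571

0.8571


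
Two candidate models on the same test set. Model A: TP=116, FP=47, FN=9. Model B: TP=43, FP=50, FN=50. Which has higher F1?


Model A: P=116/163=0.7117, R=116/125=0.928, F1=2PR/(P+R)=2TP/(2TP+FP+FN)=232/288=0.8056
Model B: P=43/93=0.4624, R=43/93=0.4624, F1=2PR/(P+R)=2TP/(2TP+FP+FN)=86/186=0.4624
0.8056 > 0.4624 → Model A

Model A


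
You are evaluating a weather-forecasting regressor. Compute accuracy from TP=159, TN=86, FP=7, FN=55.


Accuracy = (TP+TN)/(TP+TN+FP+FN)
= (159+86)/(307)
= 245/307 = 79.8%

79.8%


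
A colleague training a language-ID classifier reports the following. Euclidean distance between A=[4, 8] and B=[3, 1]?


d = √((4-3)² + (8-1)²)
  = √(1 + 49)
  = √50 = 7.0711

7.0711


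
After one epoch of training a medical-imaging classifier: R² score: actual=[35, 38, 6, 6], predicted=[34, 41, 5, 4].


ȳ = 21.25
SS_res = Σ(y-ŷ)² = 15
SS_tot = Σ(y-ȳ)² = 934.75
R² = 1 - SS_res/SS_tot = 1 - 0.016 = 0.984

0.984


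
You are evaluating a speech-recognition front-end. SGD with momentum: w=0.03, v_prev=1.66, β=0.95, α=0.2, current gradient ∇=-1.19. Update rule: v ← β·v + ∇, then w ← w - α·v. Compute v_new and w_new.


v_new = 0.95·1.66 - 1.19 = 1.577 - 1.19 = 0.387
w_new = 0.03 - 0.2·0.387 = 0.03 - 0.0774 = -0.0474

v_new=0.387, w_new=-0.0474


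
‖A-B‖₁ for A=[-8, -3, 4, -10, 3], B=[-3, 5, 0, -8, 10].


d = |-8+ 3| + |-3-5| + |4-0| + |-10+ 8| + |3-10|
  = 5 + 8 + 4 + 2 + 7
  = 26

26


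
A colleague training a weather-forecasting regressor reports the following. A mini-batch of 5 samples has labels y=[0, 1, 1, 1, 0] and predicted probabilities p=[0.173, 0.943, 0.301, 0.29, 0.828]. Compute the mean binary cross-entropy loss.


L[0] = -ln(1-0.173) = -ln(0.827) = 0.19
L[1] = -ln(0.943) = 0.0587
L[2] = -ln(0.301) = 1.2006
L[3] = -ln(0.29) = 1.2379
L[4] = -ln(1-0.828) = -ln(0.172) = 1.7603
mean = (0.19 + 0.0587 + 1.2006 + 1.2379 + 1.7603)/5 = 0.8895

0.8895


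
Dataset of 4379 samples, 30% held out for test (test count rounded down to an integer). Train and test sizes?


Test = ⌊4379·30/100⌋ = 1313
Train = 4379 - 1313 = 3066

Train: 3066, Test: 1313


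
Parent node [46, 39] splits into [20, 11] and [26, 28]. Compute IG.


Parent = [46, 39], H_parent = 0.9951
H_left = 0.9383 (n=31), H_right = 0.999 (n=54)
H_children = (31/85)·0.9383 + (54/85)·0.999 = 0.9769
IG = 0.9951 - 0.9769 = 0.0182

0.0182


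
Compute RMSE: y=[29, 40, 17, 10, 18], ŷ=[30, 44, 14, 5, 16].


MSE = 55/5 = 11
RMSE = √(55/5) = 3.3166

3.3166


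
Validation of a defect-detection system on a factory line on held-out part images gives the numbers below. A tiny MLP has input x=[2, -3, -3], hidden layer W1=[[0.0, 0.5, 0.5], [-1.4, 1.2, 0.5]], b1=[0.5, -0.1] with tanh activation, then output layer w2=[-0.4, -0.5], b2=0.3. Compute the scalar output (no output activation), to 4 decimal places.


z1[0] = (0.0)·(2) + (0.5)·(-3) + (0.5)·(-3) + 0.5 = -2.5
z1[1] = (-1.4)·(2) + (1.2)·(-3) + (0.5)·(-3) - 0.1 = -8.0
h = tanh(z1) = [-0.9866, -1.0]
output = (-0.4)·(-0.9866) + (-0.5)·(-1.0) + 0.3 = 1.1946

1.1946


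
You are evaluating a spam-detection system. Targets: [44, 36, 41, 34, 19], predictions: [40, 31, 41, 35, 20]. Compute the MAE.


Absolute errors: |44-40|=4, |36-31|=5, |41-41|=0, |34-35|=1, |19-20|=1
Sum = 11
MAE = 11/5 = 11/5

11/5


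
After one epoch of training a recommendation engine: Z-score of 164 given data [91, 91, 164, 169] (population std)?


μ = 128.75, σ = 37.7914
z = (164 - 128.75)/37.7914 = 0.9328

0.9328


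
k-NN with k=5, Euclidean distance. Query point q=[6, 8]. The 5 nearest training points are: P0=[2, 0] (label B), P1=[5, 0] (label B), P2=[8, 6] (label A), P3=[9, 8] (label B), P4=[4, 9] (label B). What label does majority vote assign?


d(q,P0) = 8.9443  (label B)
d(q,P1) = 8.0623  (label B)
d(q,P2) = 2.8284  (label A)
d(q,P3) = 3.0  (label B)
d(q,P4) = 2.2361  (label B)
Votes: A=1, B=4
Majority → B

B


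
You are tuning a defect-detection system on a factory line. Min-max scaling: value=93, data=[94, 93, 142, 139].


min=93, max=142
(93-93)/(142-93) = 0/49 = 0.0

0.0
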